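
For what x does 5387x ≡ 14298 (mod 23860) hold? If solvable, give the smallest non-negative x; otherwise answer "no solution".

2514

First find gcd(5387, 23860):
23860 = 4*5387 + 2312
5387 = 2*2312 + 763
2312 = 3*763 + 23
763 = 33*23 + 4
23 = 5*4 + 3
4 = 1*3 + 1
3 = 3*1 + 0
gcd = 1, so a unique solution mod 23860 exists.
Back-substitute for the Bézout coefficients:
1 = 4 − 3
1 = −23 + 6·4
1 = 6·763 − 199·23
1 = −199·2312 + 603·763
1 = 603·5387 − 1405·2312
1 = −1405·23860 + 6223·5387
So 5387·(6223) ≡ 1 (mod 23860), giving 5387⁻¹ ≡ 6223.
x ≡ 5387⁻¹·14298 ≡ 6223·14298 ≡ 2514 (mod 23860).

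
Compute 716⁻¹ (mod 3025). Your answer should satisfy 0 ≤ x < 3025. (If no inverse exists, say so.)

Apply the Euclidean algorithm to 3025 and 716:
3025 = 4*716 + 161
716 = 4*161 + 72
161 = 2*72 + 17
72 = 4*17 + 4
17 = 4*4 + 1
4 = 4*1 + 0
Since gcd(716, 3025) = 1, back-substitute to write 1 as a combination:
1 = 17 − 4·4
1 = −4·72 + 17·17
1 = 17·161 − 38·72
1 = −38·716 + 169·161
1 = 169·3025 − 714·716
Hence 716⁻¹ ≡ -714 ≡ 2311 (mod 3025).

2311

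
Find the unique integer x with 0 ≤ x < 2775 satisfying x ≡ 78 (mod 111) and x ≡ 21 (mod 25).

1521

Write x = 78 + 111·k. Then 111·k ≡ 21 − 78 ≡ 18 (mod 25).
Need 111⁻¹ mod 25. Extended Euclid on (25, 11):
25 = 2·11 + 3
11 = 3·3 + 2
3 = 1·2 + 1
2 = 2·1 + 0
Back-substitute:
1 = 3 − 2
1 = −11 + 4·3
1 = 4·25 − 9·11
111⁻¹ ≡ 16 (mod 25), so k ≡ 16·18 ≡ 13 (mod 25).
x = 78 + 111·13 = 1521.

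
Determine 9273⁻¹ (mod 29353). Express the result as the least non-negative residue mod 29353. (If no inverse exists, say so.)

gcd(29353, 9273) by repeated division:
29353 = 3·9273 + 1534
9273 = 6·1534 + 69
1534 = 22·69 + 16
69 = 4·16 + 5
16 = 3·5 + 1
5 = 5·1 + 0
Since gcd(9273, 29353) = 1, back-substitute to write 1 as a combination:
1 = 16 − 3·5
1 = −3·69 + 13·16
1 = 13·1534 − 289·69
1 = −289·9273 + 1747·1534
1 = 1747·29353 − 5530·9273
So 9273·(-5530) ≡ 1 (mod 29353), and -5530 ≡ 23823 (mod 29353).

23823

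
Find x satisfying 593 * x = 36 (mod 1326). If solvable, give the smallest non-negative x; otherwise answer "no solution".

First find gcd(593, 1326):
1326 = 2·593 + 140
593 = 4·140 + 33
140 = 4·33 + 8
33 = 4·8 + 1
8 = 8·1 + 0
gcd = 1, so a unique solution mod 1326 exists.
Back-substitute for the Bézout coefficients:
1 = 33 − 4·8
1 = −4·140 + 17·33
1 = 17·593 − 72·140
1 = −72·1326 + 161·593
So 593·(161) ≡ 1 (mod 1326), giving 593⁻¹ ≡ 161.
x ≡ 593⁻¹·36 ≡ 161·36 ≡ 492 (mod 1326).

492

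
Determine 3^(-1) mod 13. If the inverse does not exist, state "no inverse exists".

gcd(13, 3) by repeated division:
13 = 4×3 + 1
3 = 3×1 + 0
Since gcd(3, 13) = 1, back-substitute to write 1 as a combination:
1 = 13 − 4·3
So 3·(-4) ≡ 1 (mod 13), and -4 ≡ 9 (mod 13).

9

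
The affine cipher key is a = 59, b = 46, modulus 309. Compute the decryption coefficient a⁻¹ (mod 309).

110

gcd(309, 59) by repeated division:
309 = 5*59 + 14
59 = 4*14 + 3
14 = 4*3 + 2
3 = 1*2 + 1
2 = 2*1 + 0
Since gcd(59, 309) = 1, back-substitute to write 1 as a combination:
1 = 3 − 2
1 = −14 + 5·3
1 = 5·59 − 21·14
1 = −21·309 + 110·59
So 59·110 ≡ 1 (mod 309).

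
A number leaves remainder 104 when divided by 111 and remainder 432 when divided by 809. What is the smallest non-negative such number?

Write x = 104 + 111·k. Then 111·k ≡ 432 − 104 ≡ 328 (mod 809).
Need 111⁻¹ mod 809. Extended Euclid on (809, 111):
809 = 7×111 + 32
111 = 3×32 + 15
32 = 2×15 + 2
15 = 7×2 + 1
2 = 2×1 + 0
Back-substitute:
1 = 15 − 7·2
1 = −7·32 + 15·15
1 = 15·111 − 52·32
1 = −52·809 + 379·111
111⁻¹ ≡ 379 (mod 809), so k ≡ 379·328 ≡ 535 (mod 809).
x = 104 + 111·535 = 59489.

59489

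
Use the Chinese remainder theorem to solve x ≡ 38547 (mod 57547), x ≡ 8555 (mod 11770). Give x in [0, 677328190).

Write x = 38547 + 57547·k. Then 57547·k ≡ 8555 − 38547 ≡ 5318 (mod 11770).
Need 57547⁻¹ mod 11770. Extended Euclid on (11770, 10467):
11770 = 1*10467 + 1303
10467 = 8*1303 + 43
1303 = 30*43 + 13
43 = 3*13 + 4
13 = 3*4 + 1
4 = 4*1 + 0
Back-substitute:
1 = 13 − 3·4
1 = −3·43 + 10·13
1 = 10·1303 − 303·43
1 = −303·10467 + 2434·1303
1 = 2434·11770 − 2737·10467
57547⁻¹ ≡ 9033 (mod 11770), so k ≡ 9033·5318 ≡ 4124 (mod 11770).
x = 38547 + 57547·4124 = 237362375.

237362375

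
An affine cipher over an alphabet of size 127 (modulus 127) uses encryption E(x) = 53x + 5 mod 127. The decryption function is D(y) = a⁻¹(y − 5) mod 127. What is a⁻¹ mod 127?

Apply the Euclidean algorithm to 127 and 53:
127 = 2·53 + 21
53 = 2·21 + 11
21 = 1·11 + 10
11 = 1·10 + 1
10 = 10·1 + 0
Since gcd(53, 127) = 1, back-substitute to write 1 as a combination:
1 = 11 − 10
1 = −21 + 2·11
1 = 2·53 − 5·21
1 = −5·127 + 12·53
So 53·12 ≡ 1 (mod 127).

12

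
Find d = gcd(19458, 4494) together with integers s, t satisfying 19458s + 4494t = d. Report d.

Apply Euclid's algorithm to 19458 and 4494:
19458 = 4*4494 + 1482
4494 = 3*1482 + 48
1482 = 30*48 + 42
48 = 1*42 + 6
42 = 7*6 + 0
gcd(19458, 4494) = 6.
Express as a combination:
6 = 48 − 42
6 = −1482 + 31·48
6 = 31·4494 − 94·1482
6 = −94·19458 + 407·4494
So 6 = (-94)·19458 + (407)·4494.

6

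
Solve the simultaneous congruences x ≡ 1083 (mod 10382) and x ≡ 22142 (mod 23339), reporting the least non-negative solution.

Write x = 1083 + 10382·k. Then 10382·k ≡ 22142 − 1083 ≡ 21059 (mod 23339).
Need 10382⁻¹ mod 23339. Extended Euclid on (23339, 10382):
23339 = 2*10382 + 2575
10382 = 4*2575 + 82
2575 = 31*82 + 33
82 = 2*33 + 16
33 = 2*16 + 1
16 = 16*1 + 0
Back-substitute:
1 = 33 − 2·16
1 = −2·82 + 5·33
1 = 5·2575 − 157·82
1 = −157·10382 + 633·2575
1 = 633·23339 − 1423·10382
10382⁻¹ ≡ 21916 (mod 23339), so k ≡ 21916·21059 ≡ 319 (mod 23339).
x = 1083 + 10382·319 = 3312941.

3312941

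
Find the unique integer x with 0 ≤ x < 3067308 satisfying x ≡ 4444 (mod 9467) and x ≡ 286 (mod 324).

Write x = 4444 + 9467·k. Then 9467·k ≡ 286 − 4444 ≡ 54 (mod 324).
Need 9467⁻¹ mod 324. Extended Euclid on (324, 71):
324 = 4*71 + 40
71 = 1*40 + 31
40 = 1*31 + 9
31 = 3*9 + 4
9 = 2*4 + 1
4 = 4*1 + 0
Back-substitute:
1 = 9 − 2·4
1 = −2·31 + 7·9
1 = 7·40 − 9·31
1 = −9·71 + 16·40
1 = 16·324 − 73·71
9467⁻¹ ≡ 251 (mod 324), so k ≡ 251·54 ≡ 270 (mod 324).
x = 4444 + 9467·270 = 2560534.

2560534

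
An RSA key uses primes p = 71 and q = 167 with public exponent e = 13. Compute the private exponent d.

6257

φ(n) = (p−1)(q−1) = 70·166 = 11620.
Need d with 13·d ≡ 1 (mod 11620). Apply the extended Euclidean algorithm:
11620 = 893*13 + 11
13 = 1*11 + 2
11 = 5*2 + 1
2 = 2*1 + 0
Back-substitute:
1 = 11 − 5·2
1 = −5·13 + 6·11
1 = 6·11620 − 5363·13
So 13·(-5363) ≡ 1 (mod 11620), hence d ≡ -5363 ≡ 6257 (mod 11620).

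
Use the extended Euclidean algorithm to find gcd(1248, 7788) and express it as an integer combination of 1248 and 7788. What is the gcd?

Apply Euclid's algorithm to 7788 and 1248:
7788 = 6·1248 + 300
1248 = 4·300 + 48
300 = 6·48 + 12
48 = 4·12 + 0
gcd(1248, 7788) = 12.
Back-substituting:
12 = 300 − 6·48
12 = −6·1248 + 25·300
12 = 25·7788 − 156·1248
So 12 = (25)·7788 + (-156)·1248.

12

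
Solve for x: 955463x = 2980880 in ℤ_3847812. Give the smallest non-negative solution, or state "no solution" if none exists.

First find gcd(955463, 3847812):
3847812 = 4×955463 + 25960
955463 = 36×25960 + 20903
25960 = 1×20903 + 5057
20903 = 4×5057 + 675
5057 = 7×675 + 332
675 = 2×332 + 11
332 = 30×11 + 2
11 = 5×2 + 1
2 = 2×1 + 0
gcd = 1, so a unique solution mod 3847812 exists.
Back-substitute for the Bézout coefficients:
1 = 11 − 5·2
1 = −5·332 + 151·11
1 = 151·675 − 307·332
1 = −307·5057 + 2300·675
1 = 2300·20903 − 9507·5057
1 = −9507·25960 + 11807·20903
1 = 11807·955463 − 434559·25960
1 = −434559·3847812 + 1750043·955463
So 955463·(1750043) ≡ 1 (mod 3847812), giving 955463⁻¹ ≡ 1750043.
x ≡ 955463⁻¹·2980880 ≡ 1750043·2980880 ≡ 906652 (mod 3847812).

906652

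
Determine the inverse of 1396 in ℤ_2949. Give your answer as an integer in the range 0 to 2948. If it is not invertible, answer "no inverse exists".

gcd(2949, 1396) by repeated division:
2949 = 2·1396 + 157
1396 = 8·157 + 140
157 = 1·140 + 17
140 = 8·17 + 4
17 = 4·4 + 1
4 = 4·1 + 0
The gcd is 1. Working backward:
1 = 17 − 4·4
1 = −4·140 + 33·17
1 = 33·157 − 37·140
1 = −37·1396 + 329·157
1 = 329·2949 − 695·1396
Thus 1396·(-695) ≡ 1 (mod 2949); reducing, -695 mod 2949 = 2254.

2254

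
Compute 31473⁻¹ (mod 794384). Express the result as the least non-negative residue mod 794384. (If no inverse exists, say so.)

597233

Apply the Euclidean algorithm to 794384 and 31473:
794384 = 25×31473 + 7559
31473 = 4×7559 + 1237
7559 = 6×1237 + 137
1237 = 9×137 + 4
137 = 34×4 + 1
4 = 4×1 + 0
Since gcd(31473, 794384) = 1, back-substitute to write 1 as a combination:
1 = 137 − 34·4
1 = −34·1237 + 307·137
1 = 307·7559 − 1876·1237
1 = −1876·31473 + 7811·7559
1 = 7811·794384 − 197151·31473
Hence 31473⁻¹ ≡ -197151 ≡ 597233 (mod 794384).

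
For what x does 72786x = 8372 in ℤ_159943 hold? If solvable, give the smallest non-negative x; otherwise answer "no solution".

6799

First find gcd(72786, 159943):
159943 = 2×72786 + 14371
72786 = 5×14371 + 931
14371 = 15×931 + 406
931 = 2×406 + 119
406 = 3×119 + 49
119 = 2×49 + 21
49 = 2×21 + 7
21 = 3×7 + 0
gcd = 7 and 7 | 8372, so solutions exist. Divide through by 7: 10398x ≡ 1196 (mod 22849).
Now find 10398⁻¹ mod 22849:
22849 = 2×10398 + 2053
10398 = 5×2053 + 133
2053 = 15×133 + 58
133 = 2×58 + 17
58 = 3×17 + 7
17 = 2×7 + 3
7 = 2×3 + 1
3 = 3×1 + 0
Back-substitute:
1 = 7 − 2·3
1 = −2·17 + 5·7
1 = 5·58 − 17·17
1 = −17·133 + 39·58
1 = 39·2053 − 602·133
1 = −602·10398 + 3049·2053
1 = 3049·22849 − 6700·10398
So 10398·(-6700) ≡ 1 (mod 22849), i.e. 10398⁻¹ ≡ 16149.
Then x ≡ 16149·1196 ≡ 6799 (mod 22849); the smallest non-negative solution is x = 6799.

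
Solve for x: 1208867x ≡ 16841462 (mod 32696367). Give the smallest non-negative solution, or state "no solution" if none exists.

First find gcd(1208867, 32696367):
32696367 = 27×1208867 + 56958
1208867 = 21×56958 + 12749
56958 = 4×12749 + 5962
12749 = 2×5962 + 825
5962 = 7×825 + 187
825 = 4×187 + 77
187 = 2×77 + 33
77 = 2×33 + 11
33 = 3×11 + 0
gcd = 11 and 11 | 16841462, so solutions exist. Divide through by 11: 109897x ≡ 1531042 (mod 2972397).
Now find 109897⁻¹ mod 2972397:
2972397 = 27·109897 + 5178
109897 = 21·5178 + 1159
5178 = 4·1159 + 542
1159 = 2·542 + 75
542 = 7·75 + 17
75 = 4·17 + 7
17 = 2·7 + 3
7 = 2·3 + 1
3 = 3·1 + 0
Back-substitute:
1 = 7 − 2·3
1 = −2·17 + 5·7
1 = 5·75 − 22·17
1 = −22·542 + 159·75
1 = 159·1159 − 340·542
1 = −340·5178 + 1519·1159
1 = 1519·109897 − 32239·5178
1 = −32239·2972397 + 871972·109897
So 109897⁻¹ ≡ 871972 (mod 2972397).
Then x ≡ 871972·1531042 ≡ 393847 (mod 2972397); the smallest non-negative solution is x = 393847.

393847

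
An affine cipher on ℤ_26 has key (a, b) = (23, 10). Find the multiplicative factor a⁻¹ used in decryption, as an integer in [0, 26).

17

Apply the Euclidean algorithm to 26 and 23:
26 = 1×23 + 3
23 = 7×3 + 2
3 = 1×2 + 1
2 = 2×1 + 0
gcd = 1, so the inverse exists. Back-substitute:
1 = 3 − 2
1 = −23 + 8·3
1 = 8·26 − 9·23
So 23·(-9) ≡ 1 (mod 26), and -9 ≡ 17 (mod 26).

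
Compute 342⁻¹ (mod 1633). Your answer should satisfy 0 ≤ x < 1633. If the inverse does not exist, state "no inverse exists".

Run Euclid on (1633, 342):
1633 = 4*342 + 265
342 = 1*265 + 77
265 = 3*77 + 34
77 = 2*34 + 9
34 = 3*9 + 7
9 = 1*7 + 2
7 = 3*2 + 1
2 = 2*1 + 0
gcd = 1, so the inverse exists. Back-substitute:
1 = 7 − 3·2
1 = −3·9 + 4·7
1 = 4·34 − 15·9
1 = −15·77 + 34·34
1 = 34·265 − 117·77
1 = −117·342 + 151·265
1 = 151·1633 − 721·342
Hence 342⁻¹ ≡ -721 ≡ 912 (mod 1633).

912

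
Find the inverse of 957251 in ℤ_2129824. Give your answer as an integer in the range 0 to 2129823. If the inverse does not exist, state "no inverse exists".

567595

Run Euclid on (2129824, 957251):
2129824 = 2·957251 + 215322
957251 = 4·215322 + 95963
215322 = 2·95963 + 23396
95963 = 4·23396 + 2379
23396 = 9·2379 + 1985
2379 = 1·1985 + 394
1985 = 5·394 + 15
394 = 26·15 + 4
15 = 3·4 + 3
4 = 1·3 + 1
3 = 3·1 + 0
gcd = 1, so the inverse exists. Back-substitute:
1 = 4 − 3
1 = −15 + 4·4
1 = 4·394 − 105·15
1 = −105·1985 + 529·394
1 = 529·2379 − 634·1985
1 = −634·23396 + 6235·2379
1 = 6235·95963 − 25574·23396
1 = −25574·215322 + 57383·95963
1 = 57383·957251 − 255106·215322
1 = −255106·2129824 + 567595·957251
So 957251·567595 ≡ 1 (mod 2129824).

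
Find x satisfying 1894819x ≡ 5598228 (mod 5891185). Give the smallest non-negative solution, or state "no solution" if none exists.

3042402

First find gcd(1894819, 5891185):
5891185 = 3·1894819 + 206728
1894819 = 9·206728 + 34267
206728 = 6·34267 + 1126
34267 = 30·1126 + 487
1126 = 2·487 + 152
487 = 3·152 + 31
152 = 4·31 + 28
31 = 1·28 + 3
28 = 9·3 + 1
3 = 3·1 + 0
gcd = 1, so a unique solution mod 5891185 exists.
Back-substitute for the Bézout coefficients:
1 = 28 − 9·3
1 = −9·31 + 10·28
1 = 10·152 − 49·31
1 = −49·487 + 157·152
1 = 157·1126 − 363·487
1 = −363·34267 + 11047·1126
1 = 11047·206728 − 66645·34267
1 = −66645·1894819 + 610852·206728
1 = 610852·5891185 − 1899201·1894819
So 1894819·(-1899201) ≡ 1 (mod 5891185), giving 1894819⁻¹ ≡ 3991984.
x ≡ 1894819⁻¹·5598228 ≡ 3991984·5598228 ≡ 3042402 (mod 5891185).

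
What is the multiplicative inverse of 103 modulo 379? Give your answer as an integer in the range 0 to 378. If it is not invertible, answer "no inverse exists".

Apply the Euclidean algorithm to 379 and 103:
379 = 3*103 + 70
103 = 1*70 + 33
70 = 2*33 + 4
33 = 8*4 + 1
4 = 4*1 + 0
The gcd is 1. Working backward:
1 = 33 − 8·4
1 = −8·70 + 17·33
1 = 17·103 − 25·70
1 = −25·379 + 92·103
So 103·92 ≡ 1 (mod 379).

92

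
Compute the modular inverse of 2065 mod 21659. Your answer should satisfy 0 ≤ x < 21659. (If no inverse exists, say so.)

14747

gcd(21659, 2065) by repeated division:
21659 = 10·2065 + 1009
2065 = 2·1009 + 47
1009 = 21·47 + 22
47 = 2·22 + 3
22 = 7·3 + 1
3 = 3·1 + 0
gcd = 1, so the inverse exists. Back-substitute:
1 = 22 − 7·3
1 = −7·47 + 15·22
1 = 15·1009 − 322·47
1 = −322·2065 + 659·1009
1 = 659·21659 − 6912·2065
Hence 2065⁻¹ ≡ -6912 ≡ 14747 (mod 21659).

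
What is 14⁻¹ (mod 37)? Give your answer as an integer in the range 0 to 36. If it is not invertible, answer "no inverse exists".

Run Euclid on (37, 14):
37 = 2·14 + 9
14 = 1·9 + 5
9 = 1·5 + 4
5 = 1·4 + 1
4 = 4·1 + 0
The gcd is 1. Working backward:
1 = 5 − 4
1 = −9 + 2·5
1 = 2·14 − 3·9
1 = −3·37 + 8·14
So 14·8 ≡ 1 (mod 37).

8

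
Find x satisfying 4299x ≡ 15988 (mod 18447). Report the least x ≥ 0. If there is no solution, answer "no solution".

no solution

gcd(4299, 18447):
18447 = 4·4299 + 1251
4299 = 3·1251 + 546
1251 = 2·546 + 159
546 = 3·159 + 69
159 = 2·69 + 21
69 = 3·21 + 6
21 = 3·6 + 3
6 = 2·3 + 0
gcd = 3, but 3 ∤ 15988, so the congruence has no solution.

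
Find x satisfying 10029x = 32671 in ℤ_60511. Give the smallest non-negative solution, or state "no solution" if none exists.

First find gcd(10029, 60511):
60511 = 6×10029 + 337
10029 = 29×337 + 256
337 = 1×256 + 81
256 = 3×81 + 13
81 = 6×13 + 3
13 = 4×3 + 1
3 = 3×1 + 0
gcd = 1, so a unique solution mod 60511 exists.
Back-substitute for the Bézout coefficients:
1 = 13 − 4·3
1 = −4·81 + 25·13
1 = 25·256 − 79·81
1 = −79·337 + 104·256
1 = 104·10029 − 3095·337
1 = −3095·60511 + 18674·10029
So 10029·(18674) ≡ 1 (mod 60511), giving 10029⁻¹ ≡ 18674.
x ≡ 10029⁻¹·32671 ≡ 18674·32671 ≡ 26352 (mod 60511).

26352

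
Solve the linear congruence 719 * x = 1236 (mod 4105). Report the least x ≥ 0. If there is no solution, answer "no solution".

First find gcd(719, 4105):
4105 = 5×719 + 510
719 = 1×510 + 209
510 = 2×209 + 92
209 = 2×92 + 25
92 = 3×25 + 17
25 = 1×17 + 8
17 = 2×8 + 1
8 = 8×1 + 0
gcd = 1, so a unique solution mod 4105 exists.
Back-substitute for the Bézout coefficients:
1 = 17 − 2·8
1 = −2·25 + 3·17
1 = 3·92 − 11·25
1 = −11·209 + 25·92
1 = 25·510 − 61·209
1 = −61·719 + 86·510
1 = 86·4105 − 491·719
So 719·(-491) ≡ 1 (mod 4105), giving 719⁻¹ ≡ 3614.
x ≡ 719⁻¹·1236 ≡ 3614·1236 ≡ 664 (mod 4105).

664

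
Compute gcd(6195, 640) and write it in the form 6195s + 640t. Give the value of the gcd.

Repeated division:
6195 = 9·640 + 435
640 = 1·435 + 205
435 = 2·205 + 25
205 = 8·25 + 5
25 = 5·5 + 0
gcd(6195, 640) = 5.
Back-substituting:
5 = 205 − 8·25
5 = −8·435 + 17·205
5 = 17·640 − 25·435
5 = −25·6195 + 242·640
So 5 = (-25)·6195 + (242)·640.

5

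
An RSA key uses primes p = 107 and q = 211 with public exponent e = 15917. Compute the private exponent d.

φ(n) = (p−1)(q−1) = 106·210 = 22260.
Need d with 15917·d ≡ 1 (mod 22260). Apply the extended Euclidean algorithm:
22260 = 1·15917 + 6343
15917 = 2·6343 + 3231
6343 = 1·3231 + 3112
3231 = 1·3112 + 119
3112 = 26·119 + 18
119 = 6·18 + 11
18 = 1·11 + 7
11 = 1·7 + 4
7 = 1·4 + 3
4 = 1·3 + 1
3 = 3·1 + 0
Back-substitute:
1 = 4 − 3
1 = −7 + 2·4
1 = 2·11 − 3·7
1 = −3·18 + 5·11
1 = 5·119 − 33·18
1 = −33·3112 + 863·119
1 = 863·3231 − 896·3112
1 = −896·6343 + 1759·3231
1 = 1759·15917 − 4414·6343
1 = −4414·22260 + 6173·15917
So 15917·6173 ≡ 1 (mod 22260), hence d = 6173.

6173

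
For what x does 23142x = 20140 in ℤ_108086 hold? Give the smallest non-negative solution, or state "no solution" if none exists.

First find gcd(23142, 108086):
108086 = 4·23142 + 15518
23142 = 1·15518 + 7624
15518 = 2·7624 + 270
7624 = 28·270 + 64
270 = 4·64 + 14
64 = 4·14 + 8
14 = 1·8 + 6
8 = 1·6 + 2
6 = 3·2 + 0
gcd = 2 and 2 | 20140, so solutions exist. Divide through by 2: 11571x ≡ 10070 (mod 54043).
Now find 11571⁻¹ mod 54043:
54043 = 4·11571 + 7759
11571 = 1·7759 + 3812
7759 = 2·3812 + 135
3812 = 28·135 + 32
135 = 4·32 + 7
32 = 4·7 + 4
7 = 1·4 + 3
4 = 1·3 + 1
3 = 3·1 + 0
Back-substitute:
1 = 4 − 3
1 = −7 + 2·4
1 = 2·32 − 9·7
1 = −9·135 + 38·32
1 = 38·3812 − 1073·135
1 = −1073·7759 + 2184·3812
1 = 2184·11571 − 3257·7759
1 = −3257·54043 + 15212·11571
So 11571⁻¹ ≡ 15212 (mod 54043).
Then x ≡ 15212·10070 ≡ 26978 (mod 54043); the smallest non-negative solution is x = 26978.

26978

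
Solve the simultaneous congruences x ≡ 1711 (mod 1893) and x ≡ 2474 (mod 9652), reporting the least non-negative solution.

14326042

Write x = 1711 + 1893·k. Then 1893·k ≡ 2474 − 1711 ≡ 763 (mod 9652).
Need 1893⁻¹ mod 9652. Extended Euclid on (9652, 1893):
9652 = 5·1893 + 187
1893 = 10·187 + 23
187 = 8·23 + 3
23 = 7·3 + 2
3 = 1·2 + 1
2 = 2·1 + 0
Back-substitute:
1 = 3 − 2
1 = −23 + 8·3
1 = 8·187 − 65·23
1 = −65·1893 + 658·187
1 = 658·9652 − 3355·1893
1893⁻¹ ≡ 6297 (mod 9652), so k ≡ 6297·763 ≡ 7567 (mod 9652).
x = 1711 + 1893·7567 = 14326042.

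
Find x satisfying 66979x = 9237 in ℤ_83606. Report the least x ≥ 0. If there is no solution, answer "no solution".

70391

First find gcd(66979, 83606):
83606 = 1·66979 + 16627
66979 = 4·16627 + 471
16627 = 35·471 + 142
471 = 3·142 + 45
142 = 3·45 + 7
45 = 6·7 + 3
7 = 2·3 + 1
3 = 3·1 + 0
gcd = 1, so a unique solution mod 83606 exists.
Back-substitute for the Bézout coefficients:
1 = 7 − 2·3
1 = −2·45 + 13·7
1 = 13·142 − 41·45
1 = −41·471 + 136·142
1 = 136·16627 − 4801·471
1 = −4801·66979 + 19340·16627
1 = 19340·83606 − 24141·66979
So 66979·(-24141) ≡ 1 (mod 83606), giving 66979⁻¹ ≡ 59465.
x ≡ 66979⁻¹·9237 ≡ 59465·9237 ≡ 70391 (mod 83606).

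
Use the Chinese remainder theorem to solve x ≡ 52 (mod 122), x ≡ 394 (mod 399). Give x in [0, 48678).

Write x = 52 + 122·k. Then 122·k ≡ 394 − 52 ≡ 342 (mod 399).
Need 122⁻¹ mod 399. Extended Euclid on (399, 122):
399 = 3·122 + 33
122 = 3·33 + 23
33 = 1·23 + 10
23 = 2·10 + 3
10 = 3·3 + 1
3 = 3·1 + 0
Back-substitute:
1 = 10 − 3·3
1 = −3·23 + 7·10
1 = 7·33 − 10·23
1 = −10·122 + 37·33
1 = 37·399 − 121·122
122⁻¹ ≡ 278 (mod 399), so k ≡ 278·342 ≡ 114 (mod 399).
x = 52 + 122·114 = 13960.

13960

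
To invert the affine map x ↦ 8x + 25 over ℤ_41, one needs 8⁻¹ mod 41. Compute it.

Extended Euclidean algorithm:
41 = 5*8 + 1
8 = 8*1 + 0
gcd = 1, so the inverse exists. Back-substitute:
1 = 41 − 5·8
Hence 8⁻¹ ≡ -5 ≡ 36 (mod 41).

36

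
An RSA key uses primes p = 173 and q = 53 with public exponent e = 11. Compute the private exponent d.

φ(n) = (p−1)(q−1) = 172·52 = 8944.
Need d with 11·d ≡ 1 (mod 8944). Apply the extended Euclidean algorithm:
8944 = 813·11 + 1
11 = 11·1 + 0
Back-substitute:
1 = 8944 − 813·11
So 11·(-813) ≡ 1 (mod 8944), hence d ≡ -813 ≡ 8131 (mod 8944).

8131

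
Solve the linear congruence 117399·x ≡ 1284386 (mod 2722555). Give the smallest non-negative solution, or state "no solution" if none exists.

1005069

First find gcd(117399, 2722555):
2722555 = 23×117399 + 22378
117399 = 5×22378 + 5509
22378 = 4×5509 + 342
5509 = 16×342 + 37
342 = 9×37 + 9
37 = 4×9 + 1
9 = 9×1 + 0
gcd = 1, so a unique solution mod 2722555 exists.
Back-substitute for the Bézout coefficients:
1 = 37 − 4·9
1 = −4·342 + 37·37
1 = 37·5509 − 596·342
1 = −596·22378 + 2421·5509
1 = 2421·117399 − 12701·22378
1 = −12701·2722555 + 294544·117399
So 117399·(294544) ≡ 1 (mod 2722555), giving 117399⁻¹ ≡ 294544.
x ≡ 117399⁻¹·1284386 ≡ 294544·1284386 ≡ 1005069 (mod 2722555).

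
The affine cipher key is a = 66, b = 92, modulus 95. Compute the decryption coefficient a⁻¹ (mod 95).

Extended Euclidean algorithm:
95 = 1*66 + 29
66 = 2*29 + 8
29 = 3*8 + 5
8 = 1*5 + 3
5 = 1*3 + 2
3 = 1*2 + 1
2 = 2*1 + 0
Since gcd(66, 95) = 1, back-substitute to write 1 as a combination:
1 = 3 − 2
1 = −5 + 2·3
1 = 2·8 − 3·5
1 = −3·29 + 11·8
1 = 11·66 − 25·29
1 = −25·95 + 36·66
So 66·36 ≡ 1 (mod 95).

36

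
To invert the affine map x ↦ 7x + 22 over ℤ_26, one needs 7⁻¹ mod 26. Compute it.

Run Euclid on (26, 7):
26 = 3·7 + 5
7 = 1·5 + 2
5 = 2·2 + 1
2 = 2·1 + 0
gcd = 1, so the inverse exists. Back-substitute:
1 = 5 − 2·2
1 = −2·7 + 3·5
1 = 3·26 − 11·7
So 7·(-11) ≡ 1 (mod 26), and -11 ≡ 15 (mod 26).

15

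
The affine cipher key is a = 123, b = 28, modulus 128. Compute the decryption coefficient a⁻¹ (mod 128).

51

gcd(128, 123) by repeated division:
128 = 1·123 + 5
123 = 24·5 + 3
5 = 1·3 + 2
3 = 1·2 + 1
2 = 2·1 + 0
gcd = 1, so the inverse exists. Back-substitute:
1 = 3 − 2
1 = −5 + 2·3
1 = 2·123 − 49·5
1 = −49·128 + 51·123
So 123·51 ≡ 1 (mod 128).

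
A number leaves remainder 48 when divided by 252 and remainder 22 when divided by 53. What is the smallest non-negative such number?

Write x = 48 + 252·k. Then 252·k ≡ 22 − 48 ≡ 27 (mod 53).
Need 252⁻¹ mod 53. Extended Euclid on (53, 40):
53 = 1*40 + 13
40 = 3*13 + 1
13 = 13*1 + 0
Back-substitute:
1 = 40 − 3·13
1 = −3·53 + 4·40
252⁻¹ ≡ 4 (mod 53), so k ≡ 4·27 ≡ 2 (mod 53).
x = 48 + 252·2 = 552.

552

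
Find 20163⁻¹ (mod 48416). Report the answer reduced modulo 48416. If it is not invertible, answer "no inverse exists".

gcd(48416, 20163) by repeated division:
48416 = 2·20163 + 8090
20163 = 2·8090 + 3983
8090 = 2·3983 + 124
3983 = 32·124 + 15
124 = 8·15 + 4
15 = 3·4 + 3
4 = 1·3 + 1
3 = 3·1 + 0
gcd = 1, so the inverse exists. Back-substitute:
1 = 4 − 3
1 = −15 + 4·4
1 = 4·124 − 33·15
1 = −33·3983 + 1060·124
1 = 1060·8090 − 2153·3983
1 = −2153·20163 + 5366·8090
1 = 5366·48416 − 12885·20163
So 20163·(-12885) ≡ 1 (mod 48416), and -12885 ≡ 35531 (mod 48416).

35531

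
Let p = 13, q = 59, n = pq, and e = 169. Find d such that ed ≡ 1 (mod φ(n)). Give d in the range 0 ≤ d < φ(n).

313

φ(n) = (p−1)(q−1) = 12·58 = 696.
Need d with 169·d ≡ 1 (mod 696). Apply the extended Euclidean algorithm:
696 = 4×169 + 20
169 = 8×20 + 9
20 = 2×9 + 2
9 = 4×2 + 1
2 = 2×1 + 0
Back-substitute:
1 = 9 − 4·2
1 = −4·20 + 9·9
1 = 9·169 − 76·20
1 = −76·696 + 313·169
So 169·313 ≡ 1 (mod 696), hence d = 313.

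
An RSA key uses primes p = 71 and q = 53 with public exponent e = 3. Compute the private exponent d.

2427

φ(n) = (p−1)(q−1) = 70·52 = 3640.
Need d with 3·d ≡ 1 (mod 3640). Apply the extended Euclidean algorithm:
3640 = 1213×3 + 1
3 = 3×1 + 0
Back-substitute:
1 = 3640 − 1213·3
So 3·(-1213) ≡ 1 (mod 3640), hence d ≡ -1213 ≡ 2427 (mod 3640).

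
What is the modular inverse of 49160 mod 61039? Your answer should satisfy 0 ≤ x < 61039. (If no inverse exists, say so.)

26324

Extended Euclidean algorithm:
61039 = 1·49160 + 11879
49160 = 4·11879 + 1644
11879 = 7·1644 + 371
1644 = 4·371 + 160
371 = 2·160 + 51
160 = 3·51 + 7
51 = 7·7 + 2
7 = 3·2 + 1
2 = 2·1 + 0
Since gcd(49160, 61039) = 1, back-substitute to write 1 as a combination:
1 = 7 − 3·2
1 = −3·51 + 22·7
1 = 22·160 − 69·51
1 = −69·371 + 160·160
1 = 160·1644 − 709·371
1 = −709·11879 + 5123·1644
1 = 5123·49160 − 21201·11879
1 = −21201·61039 + 26324·49160
So 49160·26324 ≡ 1 (mod 61039).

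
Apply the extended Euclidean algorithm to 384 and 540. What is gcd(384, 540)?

Euclidean algorithm:
540 = 1*384 + 156
384 = 2*156 + 72
156 = 2*72 + 12
72 = 6*12 + 0
gcd(384, 540) = 12.
Express as a combination:
12 = 156 − 2·72
12 = −2·384 + 5·156
12 = 5·540 − 7·384
So 12 = (5)·540 + (-7)·384.

12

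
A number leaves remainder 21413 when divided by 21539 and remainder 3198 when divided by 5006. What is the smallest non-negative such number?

25028192

Write x = 21413 + 21539·k. Then 21539·k ≡ 3198 − 21413 ≡ 1809 (mod 5006).
Need 21539⁻¹ mod 5006. Extended Euclid on (5006, 1515):
5006 = 3*1515 + 461
1515 = 3*461 + 132
461 = 3*132 + 65
132 = 2*65 + 2
65 = 32*2 + 1
2 = 2*1 + 0
Back-substitute:
1 = 65 − 32·2
1 = −32·132 + 65·65
1 = 65·461 − 227·132
1 = −227·1515 + 746·461
1 = 746·5006 − 2465·1515
21539⁻¹ ≡ 2541 (mod 5006), so k ≡ 2541·1809 ≡ 1161 (mod 5006).
x = 21413 + 21539·1161 = 25028192.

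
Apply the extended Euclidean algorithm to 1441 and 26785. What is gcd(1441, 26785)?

11

Euclidean algorithm:
26785 = 18*1441 + 847
1441 = 1*847 + 594
847 = 1*594 + 253
594 = 2*253 + 88
253 = 2*88 + 77
88 = 1*77 + 11
77 = 7*11 + 0
gcd(1441, 26785) = 11.
Back-substituting:
11 = 88 − 77
11 = −253 + 3·88
11 = 3·594 − 7·253
11 = −7·847 + 10·594
11 = 10·1441 − 17·847
11 = −17·26785 + 316·1441
So 11 = (-17)·26785 + (316)·1441.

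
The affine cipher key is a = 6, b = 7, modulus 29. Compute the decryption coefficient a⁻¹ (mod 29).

Apply the Euclidean algorithm to 29 and 6:
29 = 4×6 + 5
6 = 1×5 + 1
5 = 5×1 + 0
Since gcd(6, 29) = 1, back-substitute to write 1 as a combination:
1 = 6 − 5
1 = −29 + 5·6
So 6·5 ≡ 1 (mod 29).

5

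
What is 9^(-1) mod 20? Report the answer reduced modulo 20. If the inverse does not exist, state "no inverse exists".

9

Apply the Euclidean algorithm to 20 and 9:
20 = 2·9 + 2
9 = 4·2 + 1
2 = 2·1 + 0
Since gcd(9, 20) = 1, back-substitute to write 1 as a combination:
1 = 9 − 4·2
1 = −4·20 + 9·9
So 9·9 ≡ 1 (mod 20).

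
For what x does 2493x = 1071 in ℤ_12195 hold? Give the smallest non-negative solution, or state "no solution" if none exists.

607

First find gcd(2493, 12195):
12195 = 4*2493 + 2223
2493 = 1*2223 + 270
2223 = 8*270 + 63
270 = 4*63 + 18
63 = 3*18 + 9
18 = 2*9 + 0
gcd = 9 and 9 | 1071, so solutions exist. Divide through by 9: 277x ≡ 119 (mod 1355).
Now find 277⁻¹ mod 1355:
1355 = 4×277 + 247
277 = 1×247 + 30
247 = 8×30 + 7
30 = 4×7 + 2
7 = 3×2 + 1
2 = 2×1 + 0
Back-substitute:
1 = 7 − 3·2
1 = −3·30 + 13·7
1 = 13·247 − 107·30
1 = −107·277 + 120·247
1 = 120·1355 − 587·277
So 277·(-587) ≡ 1 (mod 1355), i.e. 277⁻¹ ≡ 768.
Then x ≡ 768·119 ≡ 607 (mod 1355); the smallest non-negative solution is x = 607.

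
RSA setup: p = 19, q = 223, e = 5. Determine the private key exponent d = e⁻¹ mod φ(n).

φ(n) = (p−1)(q−1) = 18·222 = 3996.
Need d with 5·d ≡ 1 (mod 3996). Apply the extended Euclidean algorithm:
3996 = 799×5 + 1
5 = 5×1 + 0
Back-substitute:
1 = 3996 − 799·5
So 5·(-799) ≡ 1 (mod 3996), hence d ≡ -799 ≡ 3197 (mod 3996).

3197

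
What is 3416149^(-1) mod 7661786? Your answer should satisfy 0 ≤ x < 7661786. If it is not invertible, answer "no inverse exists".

no inverse exists

Euclidean algorithm on 7661786, 3416149:
7661786 = 2×3416149 + 829488
3416149 = 4×829488 + 98197
829488 = 8×98197 + 43912
98197 = 2×43912 + 10373
43912 = 4×10373 + 2420
10373 = 4×2420 + 693
2420 = 3×693 + 341
693 = 2×341 + 11
341 = 31×11 + 0
Since gcd = 11 > 1, 3416149 is not a unit mod 7661786.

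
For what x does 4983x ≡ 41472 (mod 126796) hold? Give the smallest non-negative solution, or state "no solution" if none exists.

First find gcd(4983, 126796):
126796 = 25·4983 + 2221
4983 = 2·2221 + 541
2221 = 4·541 + 57
541 = 9·57 + 28
57 = 2·28 + 1
28 = 28·1 + 0
gcd = 1, so a unique solution mod 126796 exists.
Back-substitute for the Bézout coefficients:
1 = 57 − 2·28
1 = −2·541 + 19·57
1 = 19·2221 − 78·541
1 = −78·4983 + 175·2221
1 = 175·126796 − 4453·4983
So 4983·(-4453) ≡ 1 (mod 126796), giving 4983⁻¹ ≡ 122343.
x ≡ 4983⁻¹·41472 ≡ 122343·41472 ≡ 66956 (mod 126796).

66956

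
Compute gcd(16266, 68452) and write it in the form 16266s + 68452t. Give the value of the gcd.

Euclidean algorithm:
68452 = 4*16266 + 3388
16266 = 4*3388 + 2714
3388 = 1*2714 + 674
2714 = 4*674 + 18
674 = 37*18 + 8
18 = 2*8 + 2
8 = 4*2 + 0
gcd(16266, 68452) = 2.
Express as a combination:
2 = 18 − 2·8
2 = −2·674 + 75·18
2 = 75·2714 − 302·674
2 = −302·3388 + 377·2714
2 = 377·16266 − 1810·3388
2 = −1810·68452 + 7617·16266
So 2 = (-1810)·68452 + (7617)·16266.

2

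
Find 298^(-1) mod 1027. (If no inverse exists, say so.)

Run Euclid on (1027, 298):
1027 = 3×298 + 133
298 = 2×133 + 32
133 = 4×32 + 5
32 = 6×5 + 2
5 = 2×2 + 1
2 = 2×1 + 0
Since gcd(298, 1027) = 1, back-substitute to write 1 as a combination:
1 = 5 − 2·2
1 = −2·32 + 13·5
1 = 13·133 − 54·32
1 = −54·298 + 121·133
1 = 121·1027 − 417·298
Thus 298·(-417) ≡ 1 (mod 1027); reducing, -417 mod 1027 = 610.

610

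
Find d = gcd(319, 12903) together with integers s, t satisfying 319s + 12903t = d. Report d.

Euclidean algorithm:
12903 = 40×319 + 143
319 = 2×143 + 33
143 = 4×33 + 11
33 = 3×11 + 0
gcd(319, 12903) = 11.
Back-substituting:
11 = 143 − 4·33
11 = −4·319 + 9·143
11 = 9·12903 − 364·319
So 11 = (9)·12903 + (-364)·319.

11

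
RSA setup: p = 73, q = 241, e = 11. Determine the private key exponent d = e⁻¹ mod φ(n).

1571

φ(n) = (p−1)(q−1) = 72·240 = 17280.
Need d with 11·d ≡ 1 (mod 17280). Apply the extended Euclidean algorithm:
17280 = 1570·11 + 10
11 = 1·10 + 1
10 = 10·1 + 0
Back-substitute:
1 = 11 − 10
1 = −17280 + 1571·11
So 11·1571 ≡ 1 (mod 17280), hence d = 1571.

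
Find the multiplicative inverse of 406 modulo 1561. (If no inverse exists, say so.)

Compute gcd(406, 1561):
1561 = 3·406 + 343
406 = 1·343 + 63
343 = 5·63 + 28
63 = 2·28 + 7
28 = 4·7 + 0
gcd(406, 1561) = 7 ≠ 1, so 406 has no multiplicative inverse modulo 1561.

no inverse exists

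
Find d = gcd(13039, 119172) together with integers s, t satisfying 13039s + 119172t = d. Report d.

1

Repeated division:
119172 = 9×13039 + 1821
13039 = 7×1821 + 292
1821 = 6×292 + 69
292 = 4×69 + 16
69 = 4×16 + 5
16 = 3×5 + 1
5 = 5×1 + 0
gcd(13039, 119172) = 1.
Express as a combination:
1 = 16 − 3·5
1 = −3·69 + 13·16
1 = 13·292 − 55·69
1 = −55·1821 + 343·292
1 = 343·13039 − 2456·1821
1 = −2456·119172 + 22447·13039
So 1 = (-2456)·119172 + (22447)·13039.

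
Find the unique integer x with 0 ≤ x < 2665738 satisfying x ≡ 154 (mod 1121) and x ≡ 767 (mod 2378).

Write x = 154 + 1121·k. Then 1121·k ≡ 767 − 154 ≡ 613 (mod 2378).
Need 1121⁻¹ mod 2378. Extended Euclid on (2378, 1121):
2378 = 2×1121 + 136
1121 = 8×136 + 33
136 = 4×33 + 4
33 = 8×4 + 1
4 = 4×1 + 0
Back-substitute:
1 = 33 − 8·4
1 = −8·136 + 33·33
1 = 33·1121 − 272·136
1 = −272·2378 + 577·1121
1121⁻¹ ≡ 577 (mod 2378), so k ≡ 577·613 ≡ 1757 (mod 2378).
x = 154 + 1121·1757 = 1969751.

1969751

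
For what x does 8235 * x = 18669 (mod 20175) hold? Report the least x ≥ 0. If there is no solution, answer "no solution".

no solution

gcd(8235, 20175):
20175 = 2×8235 + 3705
8235 = 2×3705 + 825
3705 = 4×825 + 405
825 = 2×405 + 15
405 = 27×15 + 0
gcd = 15, but 15 ∤ 18669, so the congruence has no solution.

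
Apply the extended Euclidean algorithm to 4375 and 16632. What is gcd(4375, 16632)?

Euclidean algorithm:
16632 = 3×4375 + 3507
4375 = 1×3507 + 868
3507 = 4×868 + 35
868 = 24×35 + 28
35 = 1×28 + 7
28 = 4×7 + 0
gcd(4375, 16632) = 7.
Working backward:
7 = 35 − 28
7 = −868 + 25·35
7 = 25·3507 − 101·868
7 = −101·4375 + 126·3507
7 = 126·16632 − 479·4375
So 7 = (126)·16632 + (-479)·4375.

7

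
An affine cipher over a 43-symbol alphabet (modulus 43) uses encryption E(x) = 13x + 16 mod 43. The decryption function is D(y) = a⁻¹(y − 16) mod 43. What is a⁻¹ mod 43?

Apply the Euclidean algorithm to 43 and 13:
43 = 3·13 + 4
13 = 3·4 + 1
4 = 4·1 + 0
Since gcd(13, 43) = 1, back-substitute to write 1 as a combination:
1 = 13 − 3·4
1 = −3·43 + 10·13
So 13·10 ≡ 1 (mod 43).

10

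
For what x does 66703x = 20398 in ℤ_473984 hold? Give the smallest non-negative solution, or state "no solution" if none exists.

First find gcd(66703, 473984):
473984 = 7×66703 + 7063
66703 = 9×7063 + 3136
7063 = 2×3136 + 791
3136 = 3×791 + 763
791 = 1×763 + 28
763 = 27×28 + 7
28 = 4×7 + 0
gcd = 7 and 7 | 20398, so solutions exist. Divide through by 7: 9529x ≡ 2914 (mod 67712).
Now find 9529⁻¹ mod 67712:
67712 = 7×9529 + 1009
9529 = 9×1009 + 448
1009 = 2×448 + 113
448 = 3×113 + 109
113 = 1×109 + 4
109 = 27×4 + 1
4 = 4×1 + 0
Back-substitute:
1 = 109 − 27·4
1 = −27·113 + 28·109
1 = 28·448 − 111·113
1 = −111·1009 + 250·448
1 = 250·9529 − 2361·1009
1 = −2361·67712 + 16777·9529
So 9529⁻¹ ≡ 16777 (mod 67712).
Then x ≡ 16777·2914 ≡ 114 (mod 67712); the smallest non-negative solution is x = 114.

114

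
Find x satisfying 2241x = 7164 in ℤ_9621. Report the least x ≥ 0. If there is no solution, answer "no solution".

First find gcd(2241, 9621):
9621 = 4×2241 + 657
2241 = 3×657 + 270
657 = 2×270 + 117
270 = 2×117 + 36
117 = 3×36 + 9
36 = 4×9 + 0
gcd = 9 and 9 | 7164, so solutions exist. Divide through by 9: 249x ≡ 796 (mod 1069).
Now find 249⁻¹ mod 1069:
1069 = 4·249 + 73
249 = 3·73 + 30
73 = 2·30 + 13
30 = 2·13 + 4
13 = 3·4 + 1
4 = 4·1 + 0
Back-substitute:
1 = 13 − 3·4
1 = −3·30 + 7·13
1 = 7·73 − 17·30
1 = −17·249 + 58·73
1 = 58·1069 − 249·249
So 249·(-249) ≡ 1 (mod 1069), i.e. 249⁻¹ ≡ 820.
Then x ≡ 820·796 ≡ 630 (mod 1069); the smallest non-negative solution is x = 630.

630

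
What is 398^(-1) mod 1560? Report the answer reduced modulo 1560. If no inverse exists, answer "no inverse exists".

Euclidean algorithm on 1560, 398:
1560 = 3×398 + 366
398 = 1×366 + 32
366 = 11×32 + 14
32 = 2×14 + 4
14 = 3×4 + 2
4 = 2×2 + 0
gcd(398, 1560) = 2 ≠ 1, so 398 has no multiplicative inverse modulo 1560.

no inverse exists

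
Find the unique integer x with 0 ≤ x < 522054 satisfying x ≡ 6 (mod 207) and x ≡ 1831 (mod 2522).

Write x = 6 + 207·k. Then 207·k ≡ 1831 − 6 ≡ 1825 (mod 2522).
Need 207⁻¹ mod 2522. Extended Euclid on (2522, 207):
2522 = 12*207 + 38
207 = 5*38 + 17
38 = 2*17 + 4
17 = 4*4 + 1
4 = 4*1 + 0
Back-substitute:
1 = 17 − 4·4
1 = −4·38 + 9·17
1 = 9·207 − 49·38
1 = −49·2522 + 597·207
207⁻¹ ≡ 597 (mod 2522), so k ≡ 597·1825 ≡ 21 (mod 2522).
x = 6 + 207·21 = 4353.

4353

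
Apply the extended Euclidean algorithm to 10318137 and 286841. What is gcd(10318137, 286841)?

Apply Euclid's algorithm to 10318137 and 286841:
10318137 = 35*286841 + 278702
286841 = 1*278702 + 8139
278702 = 34*8139 + 1976
8139 = 4*1976 + 235
1976 = 8*235 + 96
235 = 2*96 + 43
96 = 2*43 + 10
43 = 4*10 + 3
10 = 3*3 + 1
3 = 3*1 + 0
gcd(10318137, 286841) = 1.
Back-substituting:
1 = 10 − 3·3
1 = −3·43 + 13·10
1 = 13·96 − 29·43
1 = −29·235 + 71·96
1 = 71·1976 − 597·235
1 = −597·8139 + 2459·1976
1 = 2459·278702 − 84203·8139
1 = −84203·286841 + 86662·278702
1 = 86662·10318137 − 3117373·286841
So 1 = (86662)·10318137 + (-3117373)·286841.

1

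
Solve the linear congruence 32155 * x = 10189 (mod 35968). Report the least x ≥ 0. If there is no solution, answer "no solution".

7223

First find gcd(32155, 35968):
35968 = 1·32155 + 3813
32155 = 8·3813 + 1651
3813 = 2·1651 + 511
1651 = 3·511 + 118
511 = 4·118 + 39
118 = 3·39 + 1
39 = 39·1 + 0
gcd = 1, so a unique solution mod 35968 exists.
Back-substitute for the Bézout coefficients:
1 = 118 − 3·39
1 = −3·511 + 13·118
1 = 13·1651 − 42·511
1 = −42·3813 + 97·1651
1 = 97·32155 − 818·3813
1 = −818·35968 + 915·32155
So 32155·(915) ≡ 1 (mod 35968), giving 32155⁻¹ ≡ 915.
x ≡ 32155⁻¹·10189 ≡ 915·10189 ≡ 7223 (mod 35968).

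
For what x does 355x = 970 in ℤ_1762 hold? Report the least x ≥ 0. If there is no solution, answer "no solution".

First find gcd(355, 1762):
1762 = 4*355 + 342
355 = 1*342 + 13
342 = 26*13 + 4
13 = 3*4 + 1
4 = 4*1 + 0
gcd = 1, so a unique solution mod 1762 exists.
Back-substitute for the Bézout coefficients:
1 = 13 − 3·4
1 = −3·342 + 79·13
1 = 79·355 − 82·342
1 = −82·1762 + 407·355
So 355·(407) ≡ 1 (mod 1762), giving 355⁻¹ ≡ 407.
x ≡ 355⁻¹·970 ≡ 407·970 ≡ 102 (mod 1762).

102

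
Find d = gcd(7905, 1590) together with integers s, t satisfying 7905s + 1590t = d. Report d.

15

Apply Euclid's algorithm to 7905 and 1590:
7905 = 4*1590 + 1545
1590 = 1*1545 + 45
1545 = 34*45 + 15
45 = 3*15 + 0
gcd(7905, 1590) = 15.
Back-substituting:
15 = 1545 − 34·45
15 = −34·1590 + 35·1545
15 = 35·7905 − 174·1590
So 15 = (35)·7905 + (-174)·1590.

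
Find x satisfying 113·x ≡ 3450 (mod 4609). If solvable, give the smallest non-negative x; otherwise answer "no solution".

First find gcd(113, 4609):
4609 = 40×113 + 89
113 = 1×89 + 24
89 = 3×24 + 17
24 = 1×17 + 7
17 = 2×7 + 3
7 = 2×3 + 1
3 = 3×1 + 0
gcd = 1, so a unique solution mod 4609 exists.
Back-substitute for the Bézout coefficients:
1 = 7 − 2·3
1 = −2·17 + 5·7
1 = 5·24 − 7·17
1 = −7·89 + 26·24
1 = 26·113 − 33·89
1 = −33·4609 + 1346·113
So 113·(1346) ≡ 1 (mod 4609), giving 113⁻¹ ≡ 1346.
x ≡ 113⁻¹·3450 ≡ 1346·3450 ≡ 2437 (mod 4609).

2437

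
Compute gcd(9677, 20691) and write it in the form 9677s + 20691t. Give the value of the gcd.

Repeated division:
20691 = 2*9677 + 1337
9677 = 7*1337 + 318
1337 = 4*318 + 65
318 = 4*65 + 58
65 = 1*58 + 7
58 = 8*7 + 2
7 = 3*2 + 1
2 = 2*1 + 0
gcd(9677, 20691) = 1.
Working backward:
1 = 7 − 3·2
1 = −3·58 + 25·7
1 = 25·65 − 28·58
1 = −28·318 + 137·65
1 = 137·1337 − 576·318
1 = −576·9677 + 4169·1337
1 = 4169·20691 − 8914·9677
So 1 = (4169)·20691 + (-8914)·9677.

1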